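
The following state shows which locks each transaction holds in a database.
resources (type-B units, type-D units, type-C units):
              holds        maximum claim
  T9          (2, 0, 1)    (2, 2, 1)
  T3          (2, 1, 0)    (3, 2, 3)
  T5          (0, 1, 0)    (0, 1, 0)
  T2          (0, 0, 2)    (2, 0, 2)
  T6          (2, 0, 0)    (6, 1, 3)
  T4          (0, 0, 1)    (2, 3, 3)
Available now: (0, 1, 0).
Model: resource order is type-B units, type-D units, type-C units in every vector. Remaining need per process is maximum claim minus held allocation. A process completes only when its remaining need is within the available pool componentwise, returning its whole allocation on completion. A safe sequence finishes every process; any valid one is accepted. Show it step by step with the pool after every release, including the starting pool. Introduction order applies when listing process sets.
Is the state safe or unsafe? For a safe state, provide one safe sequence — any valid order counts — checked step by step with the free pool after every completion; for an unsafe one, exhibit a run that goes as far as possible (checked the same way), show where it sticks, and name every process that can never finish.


SAFE, for example via the order T5, T9, T2, T3, T6, T4.
Key observation: reading the order forward, T9 is the first process whose need (0, 2, 0) meets the free pool (0, 2, 0) exactly on a resource it requests.
Check, step by step:
  pool = (0, 1, 0)
  run T5 (needs (0, 0, 0), free (0, 1, 0)); after release of (0, 1, 0) the pool is (0, 2, 0)
  run T9 (needs (0, 2, 0), free (0, 2, 0)); after release of (2, 0, 1) the pool is (2, 2, 1)
  run T2 (needs (2, 0, 0), free (2, 2, 1)); after release of (0, 0, 2) the pool is (2, 2, 3)
  run T3 (needs (1, 1, 3), free (2, 2, 3)); after release of (2, 1, 0) the pool is (4, 3, 3)
  run T6 (needs (4, 1, 3), free (4, 3, 3)); after release of (2, 0, 0) the pool is (6, 3, 3)
  run T4 (needs (2, 3, 2), free (6, 3, 3)); after release of (0, 0, 1) the pool is (6, 3, 4)


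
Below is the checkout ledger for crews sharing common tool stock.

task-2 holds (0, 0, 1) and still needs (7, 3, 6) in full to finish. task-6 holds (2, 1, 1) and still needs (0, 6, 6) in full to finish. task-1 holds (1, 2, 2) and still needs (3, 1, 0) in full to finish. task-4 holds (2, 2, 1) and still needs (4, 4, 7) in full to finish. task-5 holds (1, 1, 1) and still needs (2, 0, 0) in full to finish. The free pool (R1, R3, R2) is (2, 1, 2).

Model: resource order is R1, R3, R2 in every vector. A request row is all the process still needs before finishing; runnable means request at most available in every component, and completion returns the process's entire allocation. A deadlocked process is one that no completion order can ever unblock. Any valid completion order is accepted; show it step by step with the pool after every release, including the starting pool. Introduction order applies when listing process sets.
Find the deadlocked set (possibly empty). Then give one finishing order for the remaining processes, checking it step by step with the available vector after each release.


Deadlocked set: task-2, task-6 and task-4.
Key observation: the pool after task-5, task-1 is (4, 4, 5); every surviving request exceeds it in R2, so progress ends there.
One completion order for the rest: task-5, task-1. Walking it through:
  pool = (2, 1, 2)
  task-5 needs (2, 0, 0) <= (2, 1, 2) -> finishes; pool += (1, 1, 1) = (3, 2, 3)
  task-1 needs (3, 1, 0) <= (3, 2, 3) -> finishes; pool += (1, 2, 2) = (4, 4, 5)
None of the blocked processes ever fits:
  task-2 still needs (7, 3, 6) but only (4, 4, 5) is free — short on R1 and R2
  task-6 still needs (0, 6, 6) but only (4, 4, 5) is free — short on R3 and R2
  task-4 still needs (4, 4, 7) but only (4, 4, 5) is free — short on R2


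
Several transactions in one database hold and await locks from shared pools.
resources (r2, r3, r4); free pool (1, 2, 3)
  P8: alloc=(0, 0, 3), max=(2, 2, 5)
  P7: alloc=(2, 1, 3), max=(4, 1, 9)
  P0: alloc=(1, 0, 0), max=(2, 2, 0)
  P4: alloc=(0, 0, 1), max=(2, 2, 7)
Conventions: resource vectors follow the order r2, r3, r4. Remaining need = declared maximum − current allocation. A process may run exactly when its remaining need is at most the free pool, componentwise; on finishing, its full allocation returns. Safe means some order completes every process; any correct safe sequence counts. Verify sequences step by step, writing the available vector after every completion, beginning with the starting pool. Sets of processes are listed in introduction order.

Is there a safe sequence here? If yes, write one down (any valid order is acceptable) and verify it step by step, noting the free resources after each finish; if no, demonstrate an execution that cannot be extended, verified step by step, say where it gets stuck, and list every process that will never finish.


SAFE, for example via the order P0, P8, P7, P4.
Key observation: P0 marks the first exact bind of the order: its need (1, 2, 0) fits the free (1, 2, 3) with zero slack on a requested resource.
Walking it through:
  pool = (1, 2, 3)
  P0 needs (1, 2, 0) <= (1, 2, 3) -> finishes; pool += (1, 0, 0) = (2, 2, 3)
  P8 needs (2, 2, 2) <= (2, 2, 3) -> finishes; pool += (0, 0, 3) = (2, 2, 6)
  P7 needs (2, 0, 6) <= (2, 2, 6) -> finishes; pool += (2, 1, 3) = (4, 3, 9)
  P4 needs (2, 2, 6) <= (4, 3, 9) -> finishes; pool += (0, 0, 1) = (4, 3, 10)


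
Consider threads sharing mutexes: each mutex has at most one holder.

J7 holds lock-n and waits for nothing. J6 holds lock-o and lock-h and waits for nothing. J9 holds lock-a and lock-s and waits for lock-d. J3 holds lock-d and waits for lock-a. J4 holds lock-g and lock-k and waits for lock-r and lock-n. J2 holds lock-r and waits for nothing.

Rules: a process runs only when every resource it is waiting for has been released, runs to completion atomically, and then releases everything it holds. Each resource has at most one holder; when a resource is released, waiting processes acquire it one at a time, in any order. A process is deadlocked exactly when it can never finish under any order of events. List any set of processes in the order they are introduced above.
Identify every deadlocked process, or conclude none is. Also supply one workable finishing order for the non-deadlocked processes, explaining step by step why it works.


Deadlocked set: J9 and J3.
Key observation: the loop J9 -> J3 -> J9 blocks itself forever; no other process is dragged down with it.
One completion order for the rest: J2, J6, J7, J4.
Check, step by step:
  J2 waits on nothing -> runs at once and releases lock-r
  J6 waits on nothing -> runs at once and releases lock-o and lock-h
  J7 waits on nothing -> runs at once and releases lock-n
  J4 waits on lock-r and lock-n — all released -> runs and releases lock-g and lock-k


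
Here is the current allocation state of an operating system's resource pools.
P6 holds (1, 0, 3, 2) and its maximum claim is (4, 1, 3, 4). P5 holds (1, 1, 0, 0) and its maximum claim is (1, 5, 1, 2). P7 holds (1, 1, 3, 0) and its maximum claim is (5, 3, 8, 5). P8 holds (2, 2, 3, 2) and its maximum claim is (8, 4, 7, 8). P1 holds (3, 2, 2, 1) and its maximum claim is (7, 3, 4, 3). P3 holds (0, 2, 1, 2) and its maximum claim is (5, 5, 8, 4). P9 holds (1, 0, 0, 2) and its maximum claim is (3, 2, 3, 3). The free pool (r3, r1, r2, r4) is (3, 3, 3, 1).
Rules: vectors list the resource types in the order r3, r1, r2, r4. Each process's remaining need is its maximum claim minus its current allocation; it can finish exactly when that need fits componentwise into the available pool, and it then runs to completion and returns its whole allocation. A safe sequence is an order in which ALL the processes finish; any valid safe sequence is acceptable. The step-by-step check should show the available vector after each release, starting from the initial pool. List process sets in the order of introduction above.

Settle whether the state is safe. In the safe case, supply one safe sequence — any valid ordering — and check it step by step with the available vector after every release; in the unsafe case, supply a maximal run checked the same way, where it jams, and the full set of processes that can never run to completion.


SAFE — a valid safe sequence is P9, P1, P6, P5, P3, P7, P8.
Key observation: the order's first zero-slack moment is P9 ((2, 2, 3, 1) needed, (3, 3, 3, 1) free — a requested resource with nothing to spare).
Step-by-step check:
  pool = (3, 3, 3, 1)
  P9 needs (2, 2, 3, 1) <= (3, 3, 3, 1) -> finishes; pool += (1, 0, 0, 2) = (4, 3, 3, 3)
  P1 needs (4, 1, 2, 2) <= (4, 3, 3, 3) -> finishes; pool += (3, 2, 2, 1) = (7, 5, 5, 4)
  P6 needs (3, 1, 0, 2) <= (7, 5, 5, 4) -> finishes; pool += (1, 0, 3, 2) = (8, 5, 8, 6)
  P5 needs (0, 4, 1, 2) <= (8, 5, 8, 6) -> finishes; pool += (1, 1, 0, 0) = (9, 6, 8, 6)
  P3 needs (5, 3, 7, 2) <= (9, 6, 8, 6) -> finishes; pool += (0, 2, 1, 2) = (9, 8, 9, 8)
  P7 needs (4, 2, 5, 5) <= (9, 8, 9, 8) -> finishes; pool += (1, 1, 3, 0) = (10, 9, 12, 8)
  P8 needs (6, 2, 4, 6) <= (10, 9, 12, 8) -> finishes; pool += (2, 2, 3, 2) = (12, 11, 15, 10)


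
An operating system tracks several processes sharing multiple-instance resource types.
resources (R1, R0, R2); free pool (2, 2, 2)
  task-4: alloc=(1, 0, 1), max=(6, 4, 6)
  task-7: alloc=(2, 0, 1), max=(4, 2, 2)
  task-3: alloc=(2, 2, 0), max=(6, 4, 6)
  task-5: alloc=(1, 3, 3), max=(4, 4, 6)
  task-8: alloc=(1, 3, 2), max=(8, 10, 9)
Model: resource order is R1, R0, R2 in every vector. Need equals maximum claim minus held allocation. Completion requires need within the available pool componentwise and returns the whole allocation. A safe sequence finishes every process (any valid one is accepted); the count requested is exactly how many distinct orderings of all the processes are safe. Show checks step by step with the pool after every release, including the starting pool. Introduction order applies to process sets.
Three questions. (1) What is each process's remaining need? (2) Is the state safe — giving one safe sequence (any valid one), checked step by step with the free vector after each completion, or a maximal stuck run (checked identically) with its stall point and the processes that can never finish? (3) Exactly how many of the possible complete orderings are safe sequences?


(1) Remaining need (order R1, R0, R2):
  task-4: (5, 4, 5)
  task-7: (2, 2, 1)
  task-3: (4, 2, 6)
  task-5: (3, 1, 3)
  task-8: (7, 7, 7)
(2) The state is SAFE; one workable sequence: task-7, task-5, task-3, task-4, task-8.
Key observation: reading the order forward, task-7 is the first process whose need (2, 2, 1) meets the free pool (2, 2, 2) exactly on a resource it requests.
Step-by-step check:
  pool = (2, 2, 2)
  task-7 needs (2, 2, 1) <= (2, 2, 2) -> finishes; pool += (2, 0, 1) = (4, 2, 3)
  task-5 needs (3, 1, 3) <= (4, 2, 3) -> finishes; pool += (1, 3, 3) = (5, 5, 6)
  task-3 needs (4, 2, 6) <= (5, 5, 6) -> finishes; pool += (2, 2, 0) = (7, 7, 6)
  task-4 needs (5, 4, 5) <= (7, 7, 6) -> finishes; pool += (1, 0, 1) = (8, 7, 7)
  task-8 needs (7, 7, 7) <= (8, 7, 7) -> finishes; pool += (1, 3, 2) = (9, 10, 9)
(3) The exact count: 2 of the possible complete orderings are safe sequences.


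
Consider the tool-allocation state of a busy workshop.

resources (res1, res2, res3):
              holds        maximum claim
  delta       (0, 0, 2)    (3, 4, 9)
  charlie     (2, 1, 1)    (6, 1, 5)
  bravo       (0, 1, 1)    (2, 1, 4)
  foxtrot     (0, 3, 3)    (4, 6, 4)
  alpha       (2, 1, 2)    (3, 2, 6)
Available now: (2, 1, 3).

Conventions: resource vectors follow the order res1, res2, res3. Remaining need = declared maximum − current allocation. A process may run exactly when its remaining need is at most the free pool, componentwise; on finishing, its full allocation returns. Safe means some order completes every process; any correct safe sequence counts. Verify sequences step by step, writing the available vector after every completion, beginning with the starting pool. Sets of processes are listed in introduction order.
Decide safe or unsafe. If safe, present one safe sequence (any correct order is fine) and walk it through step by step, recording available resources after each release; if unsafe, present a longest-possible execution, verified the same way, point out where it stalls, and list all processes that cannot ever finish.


The state is SAFE; one workable sequence: bravo, alpha, charlie, delta, foxtrot.
Key observation: the order's first zero-slack moment is bravo ((2, 0, 3) needed, (2, 1, 3) free — a requested resource with nothing to spare).
Walking it through:
  pool = (2, 1, 3)
  bravo needs (2, 0, 3) <= (2, 1, 3) -> finishes; pool += (0, 1, 1) = (2, 2, 4)
  alpha needs (1, 1, 4) <= (2, 2, 4) -> finishes; pool += (2, 1, 2) = (4, 3, 6)
  charlie needs (4, 0, 4) <= (4, 3, 6) -> finishes; pool += (2, 1, 1) = (6, 4, 7)
  delta needs (3, 4, 7) <= (6, 4, 7) -> finishes; pool += (0, 0, 2) = (6, 4, 9)
  foxtrot needs (4, 3, 1) <= (6, 4, 9) -> finishes; pool += (0, 3, 3) = (6, 7, 12)


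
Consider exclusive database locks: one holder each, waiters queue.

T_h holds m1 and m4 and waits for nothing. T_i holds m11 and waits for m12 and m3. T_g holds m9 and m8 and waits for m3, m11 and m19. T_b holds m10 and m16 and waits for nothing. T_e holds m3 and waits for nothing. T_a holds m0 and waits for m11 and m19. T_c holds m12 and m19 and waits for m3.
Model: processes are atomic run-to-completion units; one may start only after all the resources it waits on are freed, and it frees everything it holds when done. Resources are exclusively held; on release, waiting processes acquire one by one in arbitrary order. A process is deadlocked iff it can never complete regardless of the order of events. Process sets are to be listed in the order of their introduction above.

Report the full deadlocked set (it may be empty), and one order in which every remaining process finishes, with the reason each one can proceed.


No process is deadlocked.
Key observation: no waiting chain loops back on itself — every chain ends at a process that waits on nothing, so everyone eventually runs.
The rest can finish in the order T_b, T_h, T_e, T_c, T_i, T_a, T_g.
Walking it through:
  run T_b (it waits on nothing); releases m10 and m16
  run T_h (it waits on nothing); releases m1 and m4
  run T_e (it waits on nothing); releases m3
  T_c: everything it awaited (m3) is free; runs, freeing m12 and m19
  T_i: everything it awaited (m12 and m3) is free; runs, freeing m11
  T_a: everything it awaited (m11 and m19) is free; runs, freeing m0
  T_g: everything it awaited (m3, m11 and m19) is free; runs, freeing m9 and m8


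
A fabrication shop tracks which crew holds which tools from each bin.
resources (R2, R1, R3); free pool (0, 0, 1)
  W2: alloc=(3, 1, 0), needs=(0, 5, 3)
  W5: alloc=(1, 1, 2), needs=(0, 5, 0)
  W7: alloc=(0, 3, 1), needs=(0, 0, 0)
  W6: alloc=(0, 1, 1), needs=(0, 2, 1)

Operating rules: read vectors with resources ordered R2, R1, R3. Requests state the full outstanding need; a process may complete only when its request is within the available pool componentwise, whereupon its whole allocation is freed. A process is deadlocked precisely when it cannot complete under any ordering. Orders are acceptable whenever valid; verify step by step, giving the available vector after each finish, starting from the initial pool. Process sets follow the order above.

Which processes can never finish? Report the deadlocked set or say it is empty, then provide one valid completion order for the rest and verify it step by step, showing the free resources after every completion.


The deadlocked set is W2 and W5.
Key observation: after W7, W6 complete, (0, 4, 3) is the best the pool ever gets, yet each leftover process wants more R1.
A valid finishing order for the others: W7, W6. Verifying each step:
  pool = (0, 0, 1)
  run W7 (needs (0, 0, 0), free (0, 0, 1)); after release of (0, 3, 1) the pool is (0, 3, 2)
  run W6 (needs (0, 2, 1), free (0, 3, 2)); after release of (0, 1, 1) the pool is (0, 4, 3)
The blocked processes can never fit:
  W2 still needs (0, 5, 3) but only (0, 4, 3) is free — short on R1
  W5 still needs (0, 5, 0) but only (0, 4, 3) is free — short on R1


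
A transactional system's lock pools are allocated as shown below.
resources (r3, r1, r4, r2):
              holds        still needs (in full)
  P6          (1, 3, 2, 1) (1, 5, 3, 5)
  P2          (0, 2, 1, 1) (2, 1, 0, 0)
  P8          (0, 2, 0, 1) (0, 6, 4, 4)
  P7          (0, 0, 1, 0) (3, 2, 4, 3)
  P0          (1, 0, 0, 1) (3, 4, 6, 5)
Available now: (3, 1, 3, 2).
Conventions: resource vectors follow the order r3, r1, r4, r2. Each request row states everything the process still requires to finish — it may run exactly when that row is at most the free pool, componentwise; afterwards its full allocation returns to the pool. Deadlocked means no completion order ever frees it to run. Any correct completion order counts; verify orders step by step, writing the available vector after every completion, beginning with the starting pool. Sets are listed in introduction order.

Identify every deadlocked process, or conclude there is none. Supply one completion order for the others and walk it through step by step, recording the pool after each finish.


Deadlocked: P6, P8 and P0.
Key observation: P2, P7 can finish, but then (3, 3, 5, 3) is all there is, and the blocked group's r1 demands exceed it.
One completion order for the rest: P2, P7. Verifying each step:
  pool = (3, 1, 3, 2)
  P2 needs (2, 1, 0, 0) <= (3, 1, 3, 2) -> finishes; pool += (0, 2, 1, 1) = (3, 3, 4, 3)
  P7 needs (3, 2, 4, 3) <= (3, 3, 4, 3) -> finishes; pool += (0, 0, 1, 0) = (3, 3, 5, 3)
The blocked processes can never fit:
  blocked: P6 wants (1, 5, 3, 5), pool (3, 3, 5, 3) — not enough r1 and r2
  blocked: P8 wants (0, 6, 4, 4), pool (3, 3, 5, 3) — not enough r1 and r2
  blocked: P0 wants (3, 4, 6, 5), pool (3, 3, 5, 3) — not enough r1, r4 and r2


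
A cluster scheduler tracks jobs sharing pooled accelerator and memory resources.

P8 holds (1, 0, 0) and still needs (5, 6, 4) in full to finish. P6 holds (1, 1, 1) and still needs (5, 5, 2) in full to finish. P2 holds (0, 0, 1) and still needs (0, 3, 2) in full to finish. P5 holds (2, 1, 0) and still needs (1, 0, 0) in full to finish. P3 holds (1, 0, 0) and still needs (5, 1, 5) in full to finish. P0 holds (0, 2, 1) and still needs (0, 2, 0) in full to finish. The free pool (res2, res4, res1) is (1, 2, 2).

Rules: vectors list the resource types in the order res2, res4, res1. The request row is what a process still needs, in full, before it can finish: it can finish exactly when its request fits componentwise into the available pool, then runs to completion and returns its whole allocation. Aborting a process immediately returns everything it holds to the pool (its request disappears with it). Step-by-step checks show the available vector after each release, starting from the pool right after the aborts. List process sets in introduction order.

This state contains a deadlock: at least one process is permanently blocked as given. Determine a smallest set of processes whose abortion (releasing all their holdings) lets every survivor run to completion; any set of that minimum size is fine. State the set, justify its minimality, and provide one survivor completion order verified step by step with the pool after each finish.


Minimum abort set: P8 and P6.
Key observation: the returned (2, 1, 1) from P8 and P6 is what brings P3 — unrunnable before, under any order — into play at step 4.
No one abort is enough; case by case: P8 alone leaves P6 blocked (short on res2); P6 alone leaves P8 blocked (short on res2); P2 alone leaves P8 blocked (short on res2 and res4); P5 alone leaves P8 blocked (short on res2 and res4); P3 alone leaves P8 blocked (short on res2 and res4); P0 alone leaves P8 blocked (short on res2 and res4).
The survivors complete as P0, P2, P5, P3. Step-by-step check (starting from the post-abort pool):
  pool = (3, 3, 3)
  P0 needs (0, 2, 0) <= (3, 3, 3) -> finishes; pool += (0, 2, 1) = (3, 5, 4)
  P2 needs (0, 3, 2) <= (3, 5, 4) -> finishes; pool += (0, 0, 1) = (3, 5, 5)
  P5 needs (1, 0, 0) <= (3, 5, 5) -> finishes; pool += (2, 1, 0) = (5, 6, 5)
  P3 needs (5, 1, 5) <= (5, 6, 5) -> finishes; pool += (1, 0, 0) = (6, 6, 5)


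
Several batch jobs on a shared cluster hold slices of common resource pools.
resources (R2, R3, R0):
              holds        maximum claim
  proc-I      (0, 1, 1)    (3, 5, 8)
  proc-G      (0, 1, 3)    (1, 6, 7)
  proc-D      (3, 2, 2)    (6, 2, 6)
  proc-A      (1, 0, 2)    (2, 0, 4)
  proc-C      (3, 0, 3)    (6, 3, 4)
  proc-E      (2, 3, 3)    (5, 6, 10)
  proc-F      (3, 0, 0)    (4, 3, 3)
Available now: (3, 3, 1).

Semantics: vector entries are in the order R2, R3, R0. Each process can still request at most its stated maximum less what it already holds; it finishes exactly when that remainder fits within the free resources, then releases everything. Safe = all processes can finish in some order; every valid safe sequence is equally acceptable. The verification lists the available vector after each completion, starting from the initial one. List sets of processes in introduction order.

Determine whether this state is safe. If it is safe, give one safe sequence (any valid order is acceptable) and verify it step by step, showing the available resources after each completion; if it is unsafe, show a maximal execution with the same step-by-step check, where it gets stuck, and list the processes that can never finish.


SAFE, for example via the order proc-C, proc-D, proc-G, proc-F, proc-I, proc-E, proc-A.
Key observation: the order's first zero-slack moment is proc-C ((3, 3, 1) needed, (3, 3, 1) free — a requested resource with nothing to spare).
Walking it through:
  pool = (3, 3, 1)
  proc-C needs (3, 3, 1) <= (3, 3, 1) -> finishes; pool += (3, 0, 3) = (6, 3, 4)
  proc-D needs (3, 0, 4) <= (6, 3, 4) -> finishes; pool += (3, 2, 2) = (9, 5, 6)
  proc-G needs (1, 5, 4) <= (9, 5, 6) -> finishes; pool += (0, 1, 3) = (9, 6, 9)
  proc-F needs (1, 3, 3) <= (9, 6, 9) -> finishes; pool += (3, 0, 0) = (12, 6, 9)
  proc-I needs (3, 4, 7) <= (12, 6, 9) -> finishes; pool += (0, 1, 1) = (12, 7, 10)
  proc-E needs (3, 3, 7) <= (12, 7, 10) -> finishes; pool += (2, 3, 3) = (14, 10, 13)
  proc-A needs (1, 0, 2) <= (14, 10, 13) -> finishes; pool += (1, 0, 2) = (15, 10, 15)


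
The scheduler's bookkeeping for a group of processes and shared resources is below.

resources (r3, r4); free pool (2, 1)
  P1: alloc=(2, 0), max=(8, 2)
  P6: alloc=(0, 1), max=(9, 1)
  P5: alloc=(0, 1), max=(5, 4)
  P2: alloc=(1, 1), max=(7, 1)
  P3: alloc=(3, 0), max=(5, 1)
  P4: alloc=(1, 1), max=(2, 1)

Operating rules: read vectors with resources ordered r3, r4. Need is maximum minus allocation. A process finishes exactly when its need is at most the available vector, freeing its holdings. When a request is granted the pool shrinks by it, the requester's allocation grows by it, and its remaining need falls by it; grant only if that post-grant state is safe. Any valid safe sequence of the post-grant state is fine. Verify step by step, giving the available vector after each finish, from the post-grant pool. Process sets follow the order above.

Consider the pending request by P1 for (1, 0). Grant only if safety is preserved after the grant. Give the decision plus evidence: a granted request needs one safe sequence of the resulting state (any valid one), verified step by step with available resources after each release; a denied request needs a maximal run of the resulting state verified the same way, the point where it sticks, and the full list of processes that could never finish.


GRANT: granting preserves safety; a valid post-grant sequence is P4, P3, P1, P2, P6, P5.
Key observation: the grant leaves (1, 1) free — enough for P4, whose release restarts the cascade.
Check on the post-grant state, step by step:
  pool = (1, 1)
  P4 needs (1, 0) <= (1, 1) -> finishes; pool += (1, 1) = (2, 2)
  P3 needs (2, 1) <= (2, 2) -> finishes; pool += (3, 0) = (5, 2)
  P1 needs (5, 2) <= (5, 2) -> finishes; pool += (3, 0) = (8, 2)
  P2 needs (6, 0) <= (8, 2) -> finishes; pool += (1, 1) = (9, 3)
  P6 needs (9, 0) <= (9, 3) -> finishes; pool += (0, 1) = (9, 4)
  P5 needs (5, 3) <= (9, 4) -> finishes; pool += (0, 1) = (9, 5)


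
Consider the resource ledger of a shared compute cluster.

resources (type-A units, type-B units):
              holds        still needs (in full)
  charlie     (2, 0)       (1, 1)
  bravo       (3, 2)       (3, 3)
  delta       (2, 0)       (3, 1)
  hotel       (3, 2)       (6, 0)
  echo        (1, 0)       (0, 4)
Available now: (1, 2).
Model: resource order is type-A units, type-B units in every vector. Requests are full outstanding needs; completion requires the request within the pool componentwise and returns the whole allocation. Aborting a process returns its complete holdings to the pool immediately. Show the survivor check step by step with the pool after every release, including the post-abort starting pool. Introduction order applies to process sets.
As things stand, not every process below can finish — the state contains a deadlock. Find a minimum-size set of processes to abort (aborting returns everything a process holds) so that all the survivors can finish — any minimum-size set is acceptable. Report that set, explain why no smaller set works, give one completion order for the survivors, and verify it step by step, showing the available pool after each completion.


The answer: abort echo.
Key observation: hotel had no path to completion before; after the abort of echo ((1, 0) returned), step 3 is where it fits.
Why nothing smaller works: aborting no one leaves the state deadlocked as given.
One survivor order: charlie, delta, hotel, bravo. Verifying each step (post-abort pool first):
  pool = (2, 2)
  charlie: need (1, 1) fits (2, 2); releases (2, 0), pool now (4, 2)
  delta: need (3, 1) fits (4, 2); releases (2, 0), pool now (6, 2)
  hotel: need (6, 0) fits (6, 2); releases (3, 2), pool now (9, 4)
  bravo: need (3, 3) fits (9, 4); releases (3, 2), pool now (12, 6)


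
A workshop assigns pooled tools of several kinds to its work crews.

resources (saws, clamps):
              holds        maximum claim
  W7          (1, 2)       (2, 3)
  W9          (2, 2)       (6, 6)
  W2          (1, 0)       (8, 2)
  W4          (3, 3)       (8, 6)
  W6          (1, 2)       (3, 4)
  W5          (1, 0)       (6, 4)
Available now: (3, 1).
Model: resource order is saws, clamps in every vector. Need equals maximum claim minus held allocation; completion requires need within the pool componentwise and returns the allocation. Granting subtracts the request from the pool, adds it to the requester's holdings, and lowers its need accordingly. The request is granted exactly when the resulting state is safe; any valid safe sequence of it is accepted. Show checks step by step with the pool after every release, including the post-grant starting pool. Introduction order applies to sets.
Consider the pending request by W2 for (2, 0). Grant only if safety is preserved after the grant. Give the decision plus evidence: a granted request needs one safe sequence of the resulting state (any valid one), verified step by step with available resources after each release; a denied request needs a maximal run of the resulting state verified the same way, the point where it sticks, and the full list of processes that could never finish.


DENY — the pretend-granted state is unsafe.
Key observation: no order helps: past W7, W6, the free pool tops out at (3, 5), below what each blocked process needs in saws.
After a pretend grant, a maximal execution: W7, W6 — then nothing else fits. Walking it through:
  pool = (1, 1)
  W7 needs (1, 1) <= (1, 1) -> finishes; pool += (1, 2) = (2, 3)
  W6 needs (2, 2) <= (2, 3) -> finishes; pool += (1, 2) = (3, 5)
  W9 cannot run: need (4, 4) vs free (3, 5) (insufficient saws)
  W2 cannot run: need (5, 2) vs free (3, 5) (insufficient saws)
  W4 cannot run: need (5, 3) vs free (3, 5) (insufficient saws)
  W5 cannot run: need (5, 4) vs free (3, 5) (insufficient saws)
Processes that could never finish after the grant: W9, W2, W4 and W5.


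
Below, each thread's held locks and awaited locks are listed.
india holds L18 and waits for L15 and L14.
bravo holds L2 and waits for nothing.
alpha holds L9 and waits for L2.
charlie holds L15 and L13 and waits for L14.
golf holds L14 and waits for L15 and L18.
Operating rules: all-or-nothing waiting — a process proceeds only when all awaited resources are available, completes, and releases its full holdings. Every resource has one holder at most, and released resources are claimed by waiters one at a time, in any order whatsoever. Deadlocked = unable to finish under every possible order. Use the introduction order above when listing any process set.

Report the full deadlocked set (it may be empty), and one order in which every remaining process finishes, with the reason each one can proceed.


The deadlocked set is india, charlie and golf.
Key observation: the waits loop around india -> charlie -> golf -> india with no way out; no other process is dragged down with it.
The rest can finish in the order bravo, alpha.
Check, step by step:
  run bravo (it waits on nothing); releases L2
  alpha: everything it awaited (L2) is free; runs, freeing L9


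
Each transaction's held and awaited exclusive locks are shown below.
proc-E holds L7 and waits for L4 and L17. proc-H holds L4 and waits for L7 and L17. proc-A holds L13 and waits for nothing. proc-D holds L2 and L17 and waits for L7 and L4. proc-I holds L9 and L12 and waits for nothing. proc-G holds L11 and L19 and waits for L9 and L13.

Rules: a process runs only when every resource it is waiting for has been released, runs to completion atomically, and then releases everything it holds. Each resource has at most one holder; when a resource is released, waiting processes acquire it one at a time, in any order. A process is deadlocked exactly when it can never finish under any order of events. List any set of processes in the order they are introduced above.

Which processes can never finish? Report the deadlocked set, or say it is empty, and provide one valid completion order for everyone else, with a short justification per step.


The deadlocked set is proc-E, proc-H and proc-D.
Key observation: the knot is the closed ring of waits proc-E -> proc-H -> proc-E; proc-D is caught in further circular waits.
One completion order for the rest: proc-I, proc-A, proc-G.
Check, step by step:
  run proc-I (it waits on nothing); releases L9 and L12
  run proc-A (it waits on nothing); releases L13
  proc-G waits on L9 and L13 — all released -> runs and releases L11 and L19


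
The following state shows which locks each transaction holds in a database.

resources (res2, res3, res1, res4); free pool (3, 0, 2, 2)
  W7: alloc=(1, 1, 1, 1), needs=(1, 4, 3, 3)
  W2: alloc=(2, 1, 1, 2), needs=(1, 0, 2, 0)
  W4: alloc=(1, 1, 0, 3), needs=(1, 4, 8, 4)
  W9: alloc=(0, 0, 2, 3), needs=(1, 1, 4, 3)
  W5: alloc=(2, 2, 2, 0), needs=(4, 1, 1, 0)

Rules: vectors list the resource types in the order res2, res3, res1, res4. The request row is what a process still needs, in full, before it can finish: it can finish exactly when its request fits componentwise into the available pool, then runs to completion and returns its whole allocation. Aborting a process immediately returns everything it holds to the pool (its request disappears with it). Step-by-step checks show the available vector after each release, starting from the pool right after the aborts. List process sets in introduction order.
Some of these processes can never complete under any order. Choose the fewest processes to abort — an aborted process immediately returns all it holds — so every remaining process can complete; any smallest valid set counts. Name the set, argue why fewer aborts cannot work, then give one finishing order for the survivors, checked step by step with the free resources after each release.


The answer: abort W4.
Key observation: aborting W4 returns (1, 1, 0, 3), and W7 — hopeless before — runs at step 3 with the returned capacity in the pool.
No smaller set exists: with zero aborts the deadlock remains.
One survivor order: W2, W5, W7, W9. Check, step by step (post-abort pool first):
  pool = (4, 1, 2, 5)
  W2: need (1, 0, 2, 0) fits (4, 1, 2, 5); releases (2, 1, 1, 2), pool now (6, 2, 3, 7)
  W5: need (4, 1, 1, 0) fits (6, 2, 3, 7); releases (2, 2, 2, 0), pool now (8, 4, 5, 7)
  W7: need (1, 4, 3, 3) fits (8, 4, 5, 7); releases (1, 1, 1, 1), pool now (9, 5, 6, 8)
  W9: need (1, 1, 4, 3) fits (9, 5, 6, 8); releases (0, 0, 2, 3), pool now (9, 5, 8, 11)


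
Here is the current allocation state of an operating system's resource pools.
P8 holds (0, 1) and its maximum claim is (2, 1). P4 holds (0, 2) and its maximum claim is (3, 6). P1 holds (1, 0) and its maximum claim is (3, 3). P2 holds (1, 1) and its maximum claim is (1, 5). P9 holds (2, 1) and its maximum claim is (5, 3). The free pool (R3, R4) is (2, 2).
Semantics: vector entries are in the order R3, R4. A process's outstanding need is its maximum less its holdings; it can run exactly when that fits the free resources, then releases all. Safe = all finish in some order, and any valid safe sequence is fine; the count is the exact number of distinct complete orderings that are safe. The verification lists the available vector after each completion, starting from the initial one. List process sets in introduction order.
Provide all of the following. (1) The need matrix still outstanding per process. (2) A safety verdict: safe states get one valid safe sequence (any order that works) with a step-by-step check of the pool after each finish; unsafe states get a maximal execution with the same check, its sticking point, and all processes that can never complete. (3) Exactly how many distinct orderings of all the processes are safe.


(1) Need matrix, components ordered R3, R4:
  P8: (2, 0)
  P4: (3, 4)
  P1: (2, 3)
  P2: (0, 4)
  P9: (3, 2)
(2) SAFE — a valid safe sequence is P8, P1, P9, P4, P2.
Key observation: P8 is the earliest step where a requested resource binds exactly: need (2, 0), pool (2, 2) at its turn.
Step-by-step check:
  pool = (2, 2)
  run P8 (needs (2, 0), free (2, 2)); after release of (0, 1) the pool is (2, 3)
  run P1 (needs (2, 3), free (2, 3)); after release of (1, 0) the pool is (3, 3)
  run P9 (needs (3, 2), free (3, 3)); after release of (2, 1) the pool is (5, 4)
  run P4 (needs (3, 4), free (5, 4)); after release of (0, 2) the pool is (5, 6)
  run P2 (needs (0, 4), free (5, 6)); after release of (1, 1) the pool is (6, 7)
(3) Exactly 2 of the possible complete orderings are safe sequences.


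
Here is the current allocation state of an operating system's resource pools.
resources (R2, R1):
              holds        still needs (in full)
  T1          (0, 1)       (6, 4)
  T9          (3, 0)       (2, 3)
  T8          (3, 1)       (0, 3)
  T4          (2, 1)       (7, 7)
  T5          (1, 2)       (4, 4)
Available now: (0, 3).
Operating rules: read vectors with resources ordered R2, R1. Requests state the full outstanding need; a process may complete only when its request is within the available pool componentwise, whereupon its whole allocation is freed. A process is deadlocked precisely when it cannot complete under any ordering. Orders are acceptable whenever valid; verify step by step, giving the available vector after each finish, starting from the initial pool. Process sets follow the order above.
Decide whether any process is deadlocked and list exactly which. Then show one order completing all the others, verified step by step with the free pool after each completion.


Nothing here is deadlocked.
Key observation: the pool covers T8 at once, and every later process fits after earlier releases.
One completion order for the rest: T8, T9, T5, T1, T4. Check, step by step:
  pool = (0, 3)
  T8 needs (0, 3) <= (0, 3) -> finishes; pool += (3, 1) = (3, 4)
  T9 needs (2, 3) <= (3, 4) -> finishes; pool += (3, 0) = (6, 4)
  T5 needs (4, 4) <= (6, 4) -> finishes; pool += (1, 2) = (7, 6)
  T1 needs (6, 4) <= (7, 6) -> finishes; pool += (0, 1) = (7, 7)
  T4 needs (7, 7) <= (7, 7) -> finishes; pool += (2, 1) = (9, 8)


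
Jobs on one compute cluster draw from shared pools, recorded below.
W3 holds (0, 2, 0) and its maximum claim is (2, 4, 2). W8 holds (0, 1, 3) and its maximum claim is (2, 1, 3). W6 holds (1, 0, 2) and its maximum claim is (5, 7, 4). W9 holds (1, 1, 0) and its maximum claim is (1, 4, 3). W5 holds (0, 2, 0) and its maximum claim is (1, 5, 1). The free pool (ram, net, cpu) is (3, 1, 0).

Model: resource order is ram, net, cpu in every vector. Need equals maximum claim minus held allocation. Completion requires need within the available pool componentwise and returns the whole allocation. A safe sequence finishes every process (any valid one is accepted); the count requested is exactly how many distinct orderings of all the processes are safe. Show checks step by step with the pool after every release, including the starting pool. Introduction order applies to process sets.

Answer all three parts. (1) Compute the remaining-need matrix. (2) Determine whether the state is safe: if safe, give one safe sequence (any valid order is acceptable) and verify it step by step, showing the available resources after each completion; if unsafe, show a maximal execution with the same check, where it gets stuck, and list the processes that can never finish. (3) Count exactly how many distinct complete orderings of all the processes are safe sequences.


(1) Outstanding need per process (order ram, net, cpu):
  W3: (2, 2, 2)
  W8: (2, 0, 0)
  W6: (4, 7, 2)
  W9: (0, 3, 3)
  W5: (1, 3, 1)
(2) SAFE — a valid safe sequence is W8, W3, W5, W9, W6.
Key observation: W3 marks the first exact bind of the order: its need (2, 2, 2) fits the free (3, 2, 3) with zero slack on a requested resource.
Step-by-step check:
  pool = (3, 1, 0)
  W8: need (2, 0, 0) fits (3, 1, 0); releases (0, 1, 3), pool now (3, 2, 3)
  W3: need (2, 2, 2) fits (3, 2, 3); releases (0, 2, 0), pool now (3, 4, 3)
  W5: need (1, 3, 1) fits (3, 4, 3); releases (0, 2, 0), pool now (3, 6, 3)
  W9: need (0, 3, 3) fits (3, 6, 3); releases (1, 1, 0), pool now (4, 7, 3)
  W6: need (4, 7, 2) fits (4, 7, 3); releases (1, 0, 2), pool now (5, 7, 5)
(3) Precisely 2 of the possible complete orderings are safe sequences.


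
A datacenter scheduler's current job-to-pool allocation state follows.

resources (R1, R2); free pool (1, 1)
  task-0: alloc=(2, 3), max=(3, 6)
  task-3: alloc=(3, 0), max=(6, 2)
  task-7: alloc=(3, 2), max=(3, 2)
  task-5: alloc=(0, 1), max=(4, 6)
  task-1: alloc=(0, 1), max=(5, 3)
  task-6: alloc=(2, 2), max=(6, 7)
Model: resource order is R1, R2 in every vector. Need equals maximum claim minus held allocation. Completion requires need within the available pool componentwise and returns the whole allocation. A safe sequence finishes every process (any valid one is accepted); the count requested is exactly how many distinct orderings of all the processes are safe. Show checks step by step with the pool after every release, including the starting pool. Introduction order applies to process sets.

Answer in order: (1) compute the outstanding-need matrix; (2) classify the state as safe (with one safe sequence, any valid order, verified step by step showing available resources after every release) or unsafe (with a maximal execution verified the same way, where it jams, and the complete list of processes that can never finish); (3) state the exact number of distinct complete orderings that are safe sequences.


(1) Remaining need (order R1, R2):
  task-0: (1, 3)
  task-3: (3, 2)
  task-7: (0, 0)
  task-5: (4, 5)
  task-1: (5, 2)
  task-6: (4, 5)
(2) SAFE. One safe sequence: task-7, task-0, task-3, task-6, task-1, task-5.
Key observation: task-0 marks the first exact bind of the order: its need (1, 3) fits the free (4, 3) with zero slack on a requested resource.
Walking it through:
  pool = (1, 1)
  run task-7 (needs (0, 0), free (1, 1)); after release of (3, 2) the pool is (4, 3)
  run task-0 (needs (1, 3), free (4, 3)); after release of (2, 3) the pool is (6, 6)
  run task-3 (needs (3, 2), free (6, 6)); after release of (3, 0) the pool is (9, 6)
  run task-6 (needs (4, 5), free (9, 6)); after release of (2, 2) the pool is (11, 8)
  run task-1 (needs (5, 2), free (11, 8)); after release of (0, 1) the pool is (11, 9)
  run task-5 (needs (4, 5), free (11, 9)); after release of (0, 1) the pool is (11, 10)
(3) The exact count: 32 of the possible complete orderings are safe sequences.
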